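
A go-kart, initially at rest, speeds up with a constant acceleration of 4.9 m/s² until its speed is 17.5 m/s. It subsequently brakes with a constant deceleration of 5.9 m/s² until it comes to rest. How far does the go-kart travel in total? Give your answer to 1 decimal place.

57.2 m

Phase 1 (accelerating): v₀ = 0 m/s, a = 4.9 m/s².
v = v₀ + at → t = (17.5 − 0) / 4.9 = 3.57 s
v² = v₀² + 2aΔx → Δx = (17.5² − 0²)/(2·4.9) = 31.2 m

Phase 2 (decelerating): v₀ = 17.5 m/s, a = -5.9 m/s².
v = v₀ + at → t = (0 − 17.5) / -5.9 = 2.97 s
v² = v₀² + 2aΔx → Δx = (0² − 17.5²)/(2·-5.9) = 26.0 m
Total distance = 31.2 + 26.0 = 57.2 m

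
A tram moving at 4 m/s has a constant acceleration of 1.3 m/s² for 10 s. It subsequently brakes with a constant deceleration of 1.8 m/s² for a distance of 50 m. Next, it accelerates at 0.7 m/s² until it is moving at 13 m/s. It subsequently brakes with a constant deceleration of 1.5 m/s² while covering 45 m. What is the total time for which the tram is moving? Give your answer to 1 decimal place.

22.1 s

Phase 1 (accelerating): v₀ = 4.00 m/s, a = 1.3 m/s².
v = v₀ + at = 4.00 + (1.3)(10) = 17.0 m/s
Δx = v₀t + ½at² = 4.00·10 + 0.5·1.3·10² = 105 m

Phase 2 (decelerating): v₀ = 17.0 m/s, a = -1.8 m/s².
v² = v₀² + 2aΔx = 17.0² + 2·-1.8·50 = 109 → v = 10.4 m/s
t = (v − v₀)/a = (10.4 − 17.0)/-1.8 = 3.64 s

Phase 3 (accelerating): v₀ = 10.4 m/s, a = 0.7 m/s².
v = v₀ + at → t = (13 − 10.4) / 0.7 = 3.66 s
v² = v₀² + 2aΔx → Δx = (13² − 10.4²)/(2·0.7) = 42.9 m

Phase 4 (decelerating): v₀ = 13.0 m/s, a = -1.5 m/s².
v² = v₀² + 2aΔx = 13.0² + 2·-1.5·45 = 34.0 → v = 5.83 m/s
t = (v − v₀)/a = (5.83 − 13.0)/-1.5 = 4.78 s
Total time = 10.0 + 3.64 + 3.66 + 4.78 = 22.1 s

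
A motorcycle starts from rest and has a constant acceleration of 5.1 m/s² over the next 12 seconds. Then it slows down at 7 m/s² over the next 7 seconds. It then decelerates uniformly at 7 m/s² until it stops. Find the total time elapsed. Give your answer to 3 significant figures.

20.7 s

Phase 1 (accelerating): v₀ = 0 m/s, a = 5.1 m/s².
v = v₀ + at = 0 + (5.1)(12) = 61.2 m/s
Δx = v₀t + ½at² = 0·12 + 0.5·5.1·12² = 367 m

Phase 2 (decelerating): v₀ = 61.2 m/s, a = -7 m/s².
v = v₀ + at = 61.2 + (-7)(7) = 12.2 m/s
Δx = v₀t + ½at² = 61.2·7 + 0.5·-7·7² = 257 m

Phase 3 (decelerating): v₀ = 12.2 m/s, a = -7 m/s².
v = v₀ + at → t = (0 − 12.2) / -7 = 1.74 s
v² = v₀² + 2aΔx → Δx = (0² − 12.2²)/(2·-7) = 10.6 m
Total time = 12.0 + 7.00 + 1.74 = 20.7 s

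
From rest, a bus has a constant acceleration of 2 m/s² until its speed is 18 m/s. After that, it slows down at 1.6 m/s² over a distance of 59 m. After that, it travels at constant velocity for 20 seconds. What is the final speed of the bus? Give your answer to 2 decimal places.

Phase 1 (accelerating): v₀ = 0 m/s, a = 2 m/s².
v = v₀ + at → t = (18 − 0) / 2 = 9.00 s
v² = v₀² + 2aΔx → Δx = (18² − 0²)/(2·2) = 81.0 m

Phase 2 (decelerating): v₀ = 18.0 m/s, a = -1.6 m/s².
v² = v₀² + 2aΔx = 18.0² + 2·-1.6·59 = 135 → v = 11.6 m/s
t = (v − v₀)/a = (11.6 − 18.0)/-1.6 = 3.98 s

Phase 3 (constant speed): v₀ = 11.6 m/s, a = 0 m/s².
v = v₀ + at = 11.6 + (0)(20) = 11.6 m/s
Δx = v₀t + ½at² = 11.6·20 + 0.5·0·20² = 233 m
Final speed = 11.6 m/s

11.63 m/s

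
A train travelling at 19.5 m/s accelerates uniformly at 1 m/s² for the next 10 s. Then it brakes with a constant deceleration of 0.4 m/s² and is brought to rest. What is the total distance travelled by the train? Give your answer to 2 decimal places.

Phase 1 (accelerating): v₀ = 19.5 m/s, a = 1 m/s².
v = v₀ + at = 19.5 + (1)(10) = 29.5 m/s
Δx = v₀t + ½at² = 19.5·10 + 0.5·1·10² = 245 m

Phase 2 (decelerating): v₀ = 29.5 m/s, a = -0.4 m/s².
v = v₀ + at → t = (0 − 29.5) / -0.4 = 73.8 s
v² = v₀² + 2aΔx → Δx = (0² − 29.5²)/(2·-0.4) = 1090 m
Total distance = 245 + 1090 = 1330 m

1332.81 m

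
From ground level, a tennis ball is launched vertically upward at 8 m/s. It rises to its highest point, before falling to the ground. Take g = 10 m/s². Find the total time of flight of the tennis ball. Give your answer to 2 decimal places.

1.60 s

Phase 1 (rising): v₀ = 8.00 m/s, a = -10 m/s².
v = v₀ + at → t = (0 − 8.00) / -10 = 0.800 s
v² = v₀² + 2aΔx → Δx = (0² − 8.00²)/(2·-10) = 3.20 m

Phase 2 (falling): v₀ = 0 m/s, a = -10 m/s².
Falls 3.20 m from rest: t = √(2·3.20/10) = 0.800 s; v = g·t = 8.00 m/s.
Total time = 0.800 + 0.800 = 1.60 s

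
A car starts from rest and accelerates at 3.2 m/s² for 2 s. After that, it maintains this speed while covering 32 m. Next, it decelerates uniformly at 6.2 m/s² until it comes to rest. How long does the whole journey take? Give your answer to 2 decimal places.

8.03 s

Phase 1 (accelerating): v₀ = 0 m/s, a = 3.2 m/s².
v = v₀ + at = 0 + (3.2)(2) = 6.40 m/s
Δx = v₀t + ½at² = 0·2 + 0.5·3.2·2² = 6.40 m

Phase 2 (constant speed): v₀ = 6.40 m/s, a = 0 m/s².
Constant speed: t = d/v = 32/6.40 = 5.00 s

Phase 3 (decelerating): v₀ = 6.40 m/s, a = -6.2 m/s².
v = v₀ + at → t = (0 − 6.40) / -6.2 = 1.03 s
v² = v₀² + 2aΔx → Δx = (0² − 6.40²)/(2·-6.2) = 3.30 m
Total time = 2.00 + 5.00 + 1.03 = 8.03 s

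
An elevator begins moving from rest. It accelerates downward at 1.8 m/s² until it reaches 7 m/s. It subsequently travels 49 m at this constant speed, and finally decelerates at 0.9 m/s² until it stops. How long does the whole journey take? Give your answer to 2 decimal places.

Phase 1 (accelerating): v₀ = 0 m/s, a = 1.8 m/s².
v = v₀ + at → t = (7 − 0) / 1.8 = 3.89 s
v² = v₀² + 2aΔx → Δx = (7² − 0²)/(2·1.8) = 13.6 m

Phase 2 (constant speed): v₀ = 7.00 m/s, a = 0 m/s².
Constant speed: t = d/v = 49/7.00 = 7.00 s

Phase 3 (decelerating): v₀ = 7.00 m/s, a = -0.9 m/s².
v = v₀ + at → t = (0 − 7.00) / -0.9 = 7.78 s
v² = v₀² + 2aΔx → Δx = (0² − 7.00²)/(2·-0.9) = 27.2 m
Total time = 3.89 + 7.00 + 7.78 = 18.7 s

18.67 s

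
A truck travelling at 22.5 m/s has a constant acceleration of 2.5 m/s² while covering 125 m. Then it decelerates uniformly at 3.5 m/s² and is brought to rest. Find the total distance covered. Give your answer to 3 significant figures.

Phase 1 (accelerating): v₀ = 22.5 m/s, a = 2.5 m/s².
v² = v₀² + 2aΔx = 22.5² + 2·2.5·125 = 1130 → v = 33.6 m/s
t = (v − v₀)/a = (33.6 − 22.5)/2.5 = 4.45 s

Phase 2 (decelerating): v₀ = 33.6 m/s, a = -3.5 m/s².
v = v₀ + at → t = (0 − 33.6) / -3.5 = 9.61 s
v² = v₀² + 2aΔx → Δx = (0² − 33.6²)/(2·-3.5) = 162 m
Total distance = 125 + 162 = 287 m

287 m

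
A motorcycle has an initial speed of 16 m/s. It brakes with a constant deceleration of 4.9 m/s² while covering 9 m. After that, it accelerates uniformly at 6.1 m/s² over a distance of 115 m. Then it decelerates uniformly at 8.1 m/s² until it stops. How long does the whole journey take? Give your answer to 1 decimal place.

9.9 s

Phase 1 (decelerating): v₀ = 16.0 m/s, a = -4.9 m/s².
v² = v₀² + 2aΔx = 16.0² + 2·-4.9·9 = 168 → v = 13.0 m/s
t = (v − v₀)/a = (13.0 − 16.0)/-4.9 = 0.622 s

Phase 2 (accelerating): v₀ = 13.0 m/s, a = 6.1 m/s².
v² = v₀² + 2aΔx = 13.0² + 2·6.1·115 = 1570 → v = 39.6 m/s
t = (v − v₀)/a = (39.6 − 13.0)/6.1 = 4.37 s

Phase 3 (decelerating): v₀ = 39.6 m/s, a = -8.1 m/s².
v = v₀ + at → t = (0 − 39.6) / -8.1 = 4.89 s
v² = v₀² + 2aΔx → Δx = (0² − 39.6²)/(2·-8.1) = 97.0 m
Total time = 0.622 + 4.37 + 4.89 = 9.89 s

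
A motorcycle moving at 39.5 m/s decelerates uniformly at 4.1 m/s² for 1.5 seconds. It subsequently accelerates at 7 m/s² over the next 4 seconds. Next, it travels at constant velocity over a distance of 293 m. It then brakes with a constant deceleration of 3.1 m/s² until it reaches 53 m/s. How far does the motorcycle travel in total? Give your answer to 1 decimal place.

Phase 1 (decelerating): v₀ = 39.5 m/s, a = -4.1 m/s².
v = v₀ + at = 39.5 + (-4.1)(1.5) = 33.4 m/s
Δx = v₀t + ½at² = 39.5·1.5 + 0.5·-4.1·1.5² = 54.6 m

Phase 2 (accelerating): v₀ = 33.4 m/s, a = 7 m/s².
v = v₀ + at = 33.4 + (7)(4) = 61.4 m/s
Δx = v₀t + ½at² = 33.4·4 + 0.5·7·4² = 189 m

Phase 3 (constant speed): v₀ = 61.4 m/s, a = 0 m/s².
Constant speed: t = d/v = 293/61.4 = 4.78 s

Phase 4 (decelerating): v₀ = 61.4 m/s, a = -3.1 m/s².
v = v₀ + at → t = (53 − 61.4) / -3.1 = 2.69 s
v² = v₀² + 2aΔx → Δx = (53² − 61.4²)/(2·-3.1) = 154 m
Total distance = 54.6 + 189 + 293 + 154 = 691 m

691.0 m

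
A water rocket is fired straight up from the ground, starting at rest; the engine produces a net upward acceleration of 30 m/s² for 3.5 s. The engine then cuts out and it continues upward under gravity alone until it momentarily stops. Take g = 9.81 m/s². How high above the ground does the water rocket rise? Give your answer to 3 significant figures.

Phase 1 (powered ascent): v₀ = 0 m/s, a = 30 m/s².
v = v₀ + at = 0 + (30)(3.5) = 105 m/s
Δx = v₀t + ½at² = 0·3.5 + 0.5·30·3.5² = 184 m

Phase 2 (coasting upward): v₀ = 105 m/s, a = -9.81 m/s².
v = v₀ + at → t = (0 − 105) / -9.81 = 10.7 s
v² = v₀² + 2aΔx → Δx = (0² − 105²)/(2·-9.81) = 562 m
Maximum height = 184 + 562 = 746 m

746 m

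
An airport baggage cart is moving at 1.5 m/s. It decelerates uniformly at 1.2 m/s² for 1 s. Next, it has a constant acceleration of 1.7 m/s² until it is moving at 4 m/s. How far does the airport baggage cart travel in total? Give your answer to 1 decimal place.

Phase 1 (decelerating): v₀ = 1.50 m/s, a = -1.2 m/s².
v = v₀ + at = 1.50 + (-1.2)(1) = 0.300 m/s
Δx = v₀t + ½at² = 1.50·1 + 0.5·-1.2·1² = 0.900 m

Phase 2 (accelerating): v₀ = 0.300 m/s, a = 1.7 m/s².
v = v₀ + at → t = (4 − 0.300) / 1.7 = 2.18 s
v² = v₀² + 2aΔx → Δx = (4² − 0.300²)/(2·1.7) = 4.68 m
Total distance = 0.900 + 4.68 = 5.58 m

5.6 m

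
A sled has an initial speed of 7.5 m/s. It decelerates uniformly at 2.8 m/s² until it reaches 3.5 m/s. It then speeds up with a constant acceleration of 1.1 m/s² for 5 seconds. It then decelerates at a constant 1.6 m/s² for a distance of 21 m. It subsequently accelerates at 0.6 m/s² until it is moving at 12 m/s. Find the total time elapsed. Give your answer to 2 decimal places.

Phase 1 (decelerating): v₀ = 7.50 m/s, a = -2.8 m/s².
v = v₀ + at → t = (3.5 − 7.50) / -2.8 = 1.43 s
v² = v₀² + 2aΔx → Δx = (3.5² − 7.50²)/(2·-2.8) = 7.86 m

Phase 2 (accelerating): v₀ = 3.50 m/s, a = 1.1 m/s².
v = v₀ + at = 3.50 + (1.1)(5) = 9.00 m/s
Δx = v₀t + ½at² = 3.50·5 + 0.5·1.1·5² = 31.2 m

Phase 3 (decelerating): v₀ = 9.00 m/s, a = -1.6 m/s².
v² = v₀² + 2aΔx = 9.00² + 2·-1.6·21 = 13.8 → v = 3.71 m/s
t = (v − v₀)/a = (3.71 − 9.00)/-1.6 = 3.30 s

Phase 4 (accelerating): v₀ = 3.71 m/s, a = 0.6 m/s².
v = v₀ + at → t = (12 − 3.71) / 0.6 = 13.8 s
v² = v₀² + 2aΔx → Δx = (12² − 3.71²)/(2·0.6) = 108 m
Total time = 1.43 + 5.00 + 3.30 + 13.8 = 23.5 s

23.54 s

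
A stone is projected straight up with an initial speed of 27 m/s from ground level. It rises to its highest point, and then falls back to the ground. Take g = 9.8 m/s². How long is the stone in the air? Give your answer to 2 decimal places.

Phase 1 (rising): v₀ = 27.0 m/s, a = -9.8 m/s².
v = v₀ + at → t = (0 − 27.0) / -9.8 = 2.76 s
v² = v₀² + 2aΔx → Δx = (0² − 27.0²)/(2·-9.8) = 37.2 m

Phase 2 (falling): v₀ = 0 m/s, a = -9.8 m/s².
Falls 37.2 m from rest: t = √(2·37.2/9.8) = 2.76 s; v = g·t = 27.0 m/s.
Total time = 2.76 + 2.76 = 5.51 s

5.51 s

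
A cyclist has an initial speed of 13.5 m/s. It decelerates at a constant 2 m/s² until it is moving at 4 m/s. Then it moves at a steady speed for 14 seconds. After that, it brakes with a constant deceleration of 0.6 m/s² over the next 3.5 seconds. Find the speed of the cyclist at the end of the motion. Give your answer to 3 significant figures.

1.90 m/s

Phase 1 (decelerating): v₀ = 13.5 m/s, a = -2 m/s².
v = v₀ + at → t = (4 − 13.5) / -2 = 4.75 s
v² = v₀² + 2aΔx → Δx = (4² − 13.5²)/(2·-2) = 41.6 m

Phase 2 (constant speed): v₀ = 4.00 m/s, a = 0 m/s².
v = v₀ + at = 4.00 + (0)(14) = 4.00 m/s
Δx = v₀t + ½at² = 4.00·14 + 0.5·0·14² = 56.0 m

Phase 3 (decelerating): v₀ = 4.00 m/s, a = -0.6 m/s².
v = v₀ + at = 4.00 + (-0.6)(3.5) = 1.90 m/s
Δx = v₀t + ½at² = 4.00·3.5 + 0.5·-0.6·3.5² = 10.3 m
Final speed = 1.90 m/s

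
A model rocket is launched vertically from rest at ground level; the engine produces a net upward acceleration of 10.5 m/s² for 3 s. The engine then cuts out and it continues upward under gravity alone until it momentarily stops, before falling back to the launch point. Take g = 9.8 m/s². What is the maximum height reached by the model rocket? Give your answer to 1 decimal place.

Phase 1 (powered ascent): v₀ = 0 m/s, a = 10.5 m/s².
v = v₀ + at = 0 + (10.5)(3) = 31.5 m/s
Δx = v₀t + ½at² = 0·3 + 0.5·10.5·3² = 47.2 m

Phase 2 (coasting upward): v₀ = 31.5 m/s, a = -9.8 m/s².
v = v₀ + at → t = (0 − 31.5) / -9.8 = 3.21 s
v² = v₀² + 2aΔx → Δx = (0² − 31.5²)/(2·-9.8) = 50.6 m
Maximum height = 47.2 + 50.6 = 97.9 m

97.9 m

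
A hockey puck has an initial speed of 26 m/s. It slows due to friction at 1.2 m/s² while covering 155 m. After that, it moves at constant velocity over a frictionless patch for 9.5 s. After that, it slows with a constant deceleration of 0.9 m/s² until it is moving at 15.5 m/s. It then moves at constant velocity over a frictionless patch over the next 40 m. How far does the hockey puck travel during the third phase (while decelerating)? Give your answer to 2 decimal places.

35.42 m

Phase 1 (decelerating): v₀ = 26.0 m/s, a = -1.2 m/s².
v² = v₀² + 2aΔx = 26.0² + 2·-1.2·155 = 304 → v = 17.4 m/s
t = (v − v₀)/a = (17.4 − 26.0)/-1.2 = 7.14 s

Phase 2 (constant speed): v₀ = 17.4 m/s, a = 0 m/s².
v = v₀ + at = 17.4 + (0)(9.5) = 17.4 m/s
Δx = v₀t + ½at² = 17.4·9.5 + 0.5·0·9.5² = 166 m

Phase 3 (decelerating): v₀ = 17.4 m/s, a = -0.9 m/s².
v = v₀ + at → t = (15.5 − 17.4) / -0.9 = 2.15 s
v² = v₀² + 2aΔx → Δx = (15.5² − 17.4²)/(2·-0.9) = 35.4 m
Distance in phase 3 = 35.4 m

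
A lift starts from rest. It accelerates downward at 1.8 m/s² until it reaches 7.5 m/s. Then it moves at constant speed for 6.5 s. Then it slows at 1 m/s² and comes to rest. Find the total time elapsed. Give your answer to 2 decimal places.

18.17 s

Phase 1 (accelerating): v₀ = 0 m/s, a = 1.8 m/s².
v = v₀ + at → t = (7.5 − 0) / 1.8 = 4.17 s
v² = v₀² + 2aΔx → Δx = (7.5² − 0²)/(2·1.8) = 15.6 m

Phase 2 (constant speed): v₀ = 7.50 m/s, a = 0 m/s².
v = v₀ + at = 7.50 + (0)(6.5) = 7.50 m/s
Δx = v₀t + ½at² = 7.50·6.5 + 0.5·0·6.5² = 48.8 m

Phase 3 (decelerating): v₀ = 7.50 m/s, a = -1 m/s².
v = v₀ + at → t = (0 − 7.50) / -1 = 7.50 s
v² = v₀² + 2aΔx → Δx = (0² − 7.50²)/(2·-1) = 28.1 m
Total time = 4.17 + 6.50 + 7.50 = 18.2 s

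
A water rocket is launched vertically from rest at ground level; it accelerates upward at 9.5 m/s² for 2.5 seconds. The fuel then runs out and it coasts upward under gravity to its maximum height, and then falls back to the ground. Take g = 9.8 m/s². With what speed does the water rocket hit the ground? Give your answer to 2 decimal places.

33.85 m/s

Phase 1 (powered ascent): v₀ = 0 m/s, a = 9.5 m/s².
v = v₀ + at = 0 + (9.5)(2.5) = 23.8 m/s
Δx = v₀t + ½at² = 0·2.5 + 0.5·9.5·2.5² = 29.7 m

Phase 2 (coasting upward): v₀ = 23.8 m/s, a = -9.8 m/s².
v = v₀ + at → t = (0 − 23.8) / -9.8 = 2.42 s
v² = v₀² + 2aΔx → Δx = (0² − 23.8²)/(2·-9.8) = 28.8 m

Phase 3 (free fall): v₀ = 0 m/s, a = -9.8 m/s².
Falls 58.5 m from rest: t = √(2·58.5/9.8) = 3.45 s; v = g·t = 33.9 m/s.
Impact speed = 33.9 m/s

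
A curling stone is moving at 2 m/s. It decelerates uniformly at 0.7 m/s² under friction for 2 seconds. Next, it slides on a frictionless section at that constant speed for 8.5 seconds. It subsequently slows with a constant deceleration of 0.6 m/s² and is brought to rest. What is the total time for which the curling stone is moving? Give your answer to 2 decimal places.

11.50 s

Phase 1 (decelerating): v₀ = 2.00 m/s, a = -0.7 m/s².
v = v₀ + at = 2.00 + (-0.7)(2) = 0.600 m/s
Δx = v₀t + ½at² = 2.00·2 + 0.5·-0.7·2² = 2.60 m

Phase 2 (constant speed): v₀ = 0.600 m/s, a = 0 m/s².
v = v₀ + at = 0.600 + (0)(8.5) = 0.600 m/s
Δx = v₀t + ½at² = 0.600·8.5 + 0.5·0·8.5² = 5.10 m

Phase 3 (decelerating): v₀ = 0.600 m/s, a = -0.6 m/s².
v = v₀ + at → t = (0 − 0.600) / -0.6 = 1.00 s
v² = v₀² + 2aΔx → Δx = (0² − 0.600²)/(2·-0.6) = 0.300 m
Total time = 2.00 + 8.50 + 1.00 = 11.5 s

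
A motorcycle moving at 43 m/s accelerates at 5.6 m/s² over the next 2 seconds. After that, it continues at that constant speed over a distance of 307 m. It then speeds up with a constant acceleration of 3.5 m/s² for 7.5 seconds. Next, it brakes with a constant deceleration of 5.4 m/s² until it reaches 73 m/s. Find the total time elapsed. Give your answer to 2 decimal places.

16.54 s

Phase 1 (accelerating): v₀ = 43.0 m/s, a = 5.6 m/s².
v = v₀ + at = 43.0 + (5.6)(2) = 54.2 m/s
Δx = v₀t + ½at² = 43.0·2 + 0.5·5.6·2² = 97.2 m

Phase 2 (constant speed): v₀ = 54.2 m/s, a = 0 m/s².
Constant speed: t = d/v = 307/54.2 = 5.66 s

Phase 3 (accelerating): v₀ = 54.2 m/s, a = 3.5 m/s².
v = v₀ + at = 54.2 + (3.5)(7.5) = 80.5 m/s
Δx = v₀t + ½at² = 54.2·7.5 + 0.5·3.5·7.5² = 505 m

Phase 4 (decelerating): v₀ = 80.5 m/s, a = -5.4 m/s².
v = v₀ + at → t = (73 − 80.5) / -5.4 = 1.38 s
v² = v₀² + 2aΔx → Δx = (73² − 80.5²)/(2·-5.4) = 106 m
Total time = 2.00 + 5.66 + 7.50 + 1.38 = 16.5 s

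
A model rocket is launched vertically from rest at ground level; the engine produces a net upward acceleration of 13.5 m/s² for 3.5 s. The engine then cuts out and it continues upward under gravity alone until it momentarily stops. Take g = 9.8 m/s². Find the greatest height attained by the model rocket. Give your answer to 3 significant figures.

197 m

Phase 1 (powered ascent): v₀ = 0 m/s, a = 13.5 m/s².
v = v₀ + at = 0 + (13.5)(3.5) = 47.2 m/s
Δx = v₀t + ½at² = 0·3.5 + 0.5·13.5·3.5² = 82.7 m

Phase 2 (coasting upward): v₀ = 47.2 m/s, a = -9.8 m/s².
v = v₀ + at → t = (0 − 47.2) / -9.8 = 4.82 s
v² = v₀² + 2aΔx → Δx = (0² − 47.2²)/(2·-9.8) = 114 m
Maximum height = 82.7 + 114 = 197 m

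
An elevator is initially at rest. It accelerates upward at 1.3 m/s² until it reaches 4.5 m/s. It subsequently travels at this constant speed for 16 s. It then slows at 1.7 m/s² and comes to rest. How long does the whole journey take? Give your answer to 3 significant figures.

Phase 1 (accelerating): v₀ = 0 m/s, a = 1.3 m/s².
v = v₀ + at → t = (4.5 − 0) / 1.3 = 3.46 s
v² = v₀² + 2aΔx → Δx = (4.5² − 0²)/(2·1.3) = 7.79 m

Phase 2 (constant speed): v₀ = 4.50 m/s, a = 0 m/s².
v = v₀ + at = 4.50 + (0)(16) = 4.50 m/s
Δx = v₀t + ½at² = 4.50·16 + 0.5·0·16² = 72.0 m

Phase 3 (decelerating): v₀ = 4.50 m/s, a = -1.7 m/s².
v = v₀ + at → t = (0 − 4.50) / -1.7 = 2.65 s
v² = v₀² + 2aΔx → Δx = (0² − 4.50²)/(2·-1.7) = 5.96 m
Total time = 3.46 + 16.0 + 2.65 = 22.1 s

22.1 s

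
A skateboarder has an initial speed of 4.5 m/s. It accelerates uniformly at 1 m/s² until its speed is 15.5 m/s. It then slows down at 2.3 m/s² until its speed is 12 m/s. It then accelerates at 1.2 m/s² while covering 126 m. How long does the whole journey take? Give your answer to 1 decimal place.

20.1 s

Phase 1 (accelerating): v₀ = 4.50 m/s, a = 1 m/s².
v = v₀ + at → t = (15.5 − 4.50) / 1 = 11.0 s
v² = v₀² + 2aΔx → Δx = (15.5² − 4.50²)/(2·1) = 110 m

Phase 2 (decelerating): v₀ = 15.5 m/s, a = -2.3 m/s².
v = v₀ + at → t = (12 − 15.5) / -2.3 = 1.52 s
v² = v₀² + 2aΔx → Δx = (12² − 15.5²)/(2·-2.3) = 20.9 m

Phase 3 (accelerating): v₀ = 12.0 m/s, a = 1.2 m/s².
v² = v₀² + 2aΔx = 12.0² + 2·1.2·126 = 446 → v = 21.1 m/s
t = (v − v₀)/a = (21.1 − 12.0)/1.2 = 7.61 s
Total time = 11.0 + 1.52 + 7.61 = 20.1 s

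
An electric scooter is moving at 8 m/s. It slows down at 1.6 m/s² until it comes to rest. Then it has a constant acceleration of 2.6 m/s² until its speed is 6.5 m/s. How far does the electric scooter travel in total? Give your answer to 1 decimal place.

Phase 1 (decelerating): v₀ = 8.00 m/s, a = -1.6 m/s².
v = v₀ + at → t = (0 − 8.00) / -1.6 = 5.00 s
v² = v₀² + 2aΔx → Δx = (0² − 8.00²)/(2·-1.6) = 20.0 m

Phase 2 (accelerating): v₀ = 0 m/s, a = 2.6 m/s².
v = v₀ + at → t = (6.5 − 0) / 2.6 = 2.50 s
v² = v₀² + 2aΔx → Δx = (6.5² − 0²)/(2·2.6) = 8.12 m
Total distance = 20.0 + 8.12 = 28.1 m

28.1 m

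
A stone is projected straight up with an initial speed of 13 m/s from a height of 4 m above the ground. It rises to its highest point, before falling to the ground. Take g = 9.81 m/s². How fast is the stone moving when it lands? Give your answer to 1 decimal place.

15.7 m/s

Phase 1 (rising): v₀ = 13.0 m/s, a = -9.81 m/s².
v = v₀ + at → t = (0 − 13.0) / -9.81 = 1.33 s
v² = v₀² + 2aΔx → Δx = (0² − 13.0²)/(2·-9.81) = 8.61 m

Phase 2 (falling): v₀ = 0 m/s, a = -9.81 m/s².
Falls 12.6 m from rest: t = √(2·12.6/9.81) = 1.60 s; v = g·t = 15.7 m/s.
Final speed = 15.7 m/s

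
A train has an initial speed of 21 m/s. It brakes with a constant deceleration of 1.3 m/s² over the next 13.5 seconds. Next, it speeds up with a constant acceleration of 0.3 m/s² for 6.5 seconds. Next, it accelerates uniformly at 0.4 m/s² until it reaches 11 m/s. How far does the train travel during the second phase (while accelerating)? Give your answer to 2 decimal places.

Phase 1 (decelerating): v₀ = 21.0 m/s, a = -1.3 m/s².
v = v₀ + at = 21.0 + (-1.3)(13.5) = 3.45 m/s
Δx = v₀t + ½at² = 21.0·13.5 + 0.5·-1.3·13.5² = 165 m

Phase 2 (accelerating): v₀ = 3.45 m/s, a = 0.3 m/s².
v = v₀ + at = 3.45 + (0.3)(6.5) = 5.40 m/s
Δx = v₀t + ½at² = 3.45·6.5 + 0.5·0.3·6.5² = 28.8 m
Distance in phase 2 = 28.8 m

28.76 m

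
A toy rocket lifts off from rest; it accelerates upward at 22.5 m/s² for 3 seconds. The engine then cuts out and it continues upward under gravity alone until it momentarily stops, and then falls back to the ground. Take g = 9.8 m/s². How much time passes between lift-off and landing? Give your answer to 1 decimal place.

18.1 s

Phase 1 (powered ascent): v₀ = 0 m/s, a = 22.5 m/s².
v = v₀ + at = 0 + (22.5)(3) = 67.5 m/s
Δx = v₀t + ½at² = 0·3 + 0.5·22.5·3² = 101 m

Phase 2 (coasting upward): v₀ = 67.5 m/s, a = -9.8 m/s².
v = v₀ + at → t = (0 − 67.5) / -9.8 = 6.89 s
v² = v₀² + 2aΔx → Δx = (0² − 67.5²)/(2·-9.8) = 232 m

Phase 3 (free fall): v₀ = 0 m/s, a = -9.8 m/s².
Falls 334 m from rest: t = √(2·334/9.8) = 8.25 s; v = g·t = 80.9 m/s.
Total time = 3.00 + 6.89 + 8.25 = 18.1 s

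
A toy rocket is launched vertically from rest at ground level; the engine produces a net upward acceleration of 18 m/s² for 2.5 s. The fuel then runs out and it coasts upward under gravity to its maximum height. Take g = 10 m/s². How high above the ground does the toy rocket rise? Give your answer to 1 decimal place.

157.5 m

Phase 1 (powered ascent): v₀ = 0 m/s, a = 18 m/s².
v = v₀ + at = 0 + (18)(2.5) = 45.0 m/s
Δx = v₀t + ½at² = 0·2.5 + 0.5·18·2.5² = 56.2 m

Phase 2 (coasting upward): v₀ = 45.0 m/s, a = -10 m/s².
v = v₀ + at → t = (0 − 45.0) / -10 = 4.50 s
v² = v₀² + 2aΔx → Δx = (0² − 45.0²)/(2·-10) = 101 m
Maximum height = 56.2 + 101 = 158 m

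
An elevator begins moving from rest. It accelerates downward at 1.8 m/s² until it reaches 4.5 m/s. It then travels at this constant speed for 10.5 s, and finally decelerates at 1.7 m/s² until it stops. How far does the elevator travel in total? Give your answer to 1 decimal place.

Phase 1 (accelerating): v₀ = 0 m/s, a = 1.8 m/s².
v = v₀ + at → t = (4.5 − 0) / 1.8 = 2.50 s
v² = v₀² + 2aΔx → Δx = (4.5² − 0²)/(2·1.8) = 5.62 m

Phase 2 (constant speed): v₀ = 4.50 m/s, a = 0 m/s².
v = v₀ + at = 4.50 + (0)(10.5) = 4.50 m/s
Δx = v₀t + ½at² = 4.50·10.5 + 0.5·0·10.5² = 47.2 m

Phase 3 (decelerating): v₀ = 4.50 m/s, a = -1.7 m/s².
v = v₀ + at → t = (0 − 4.50) / -1.7 = 2.65 s
v² = v₀² + 2aΔx → Δx = (0² − 4.50²)/(2·-1.7) = 5.96 m
Total distance = 5.62 + 47.2 + 5.96 = 58.8 m

58.8 m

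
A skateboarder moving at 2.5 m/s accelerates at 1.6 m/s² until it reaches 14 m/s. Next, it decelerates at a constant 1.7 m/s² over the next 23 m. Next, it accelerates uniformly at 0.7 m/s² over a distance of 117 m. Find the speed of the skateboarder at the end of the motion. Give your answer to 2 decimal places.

16.78 m/s

Phase 1 (accelerating): v₀ = 2.50 m/s, a = 1.6 m/s².
v = v₀ + at → t = (14 − 2.50) / 1.6 = 7.19 s
v² = v₀² + 2aΔx → Δx = (14² − 2.50²)/(2·1.6) = 59.3 m

Phase 2 (decelerating): v₀ = 14.0 m/s, a = -1.7 m/s².
v² = v₀² + 2aΔx = 14.0² + 2·-1.7·23 = 118 → v = 10.9 m/s
t = (v − v₀)/a = (10.9 − 14.0)/-1.7 = 1.85 s

Phase 3 (accelerating): v₀ = 10.9 m/s, a = 0.7 m/s².
v² = v₀² + 2aΔx = 10.9² + 2·0.7·117 = 282 → v = 16.8 m/s
t = (v − v₀)/a = (16.8 − 10.9)/0.7 = 8.47 s
Final speed = 16.8 m/s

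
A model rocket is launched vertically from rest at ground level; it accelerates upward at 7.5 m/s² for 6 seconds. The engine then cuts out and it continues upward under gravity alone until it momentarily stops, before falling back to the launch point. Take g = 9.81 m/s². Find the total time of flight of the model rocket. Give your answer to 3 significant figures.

Phase 1 (powered ascent): v₀ = 0 m/s, a = 7.5 m/s².
v = v₀ + at = 0 + (7.5)(6) = 45.0 m/s
Δx = v₀t + ½at² = 0·6 + 0.5·7.5·6² = 135 m

Phase 2 (coasting upward): v₀ = 45.0 m/s, a = -9.81 m/s².
v = v₀ + at → t = (0 − 45.0) / -9.81 = 4.59 s
v² = v₀² + 2aΔx → Δx = (0² − 45.0²)/(2·-9.81) = 103 m

Phase 3 (free fall): v₀ = 0 m/s, a = -9.81 m/s².
Falls 238 m from rest: t = √(2·238/9.81) = 6.97 s; v = g·t = 68.4 m/s.
Total time = 6.00 + 4.59 + 6.97 = 17.6 s

17.6 s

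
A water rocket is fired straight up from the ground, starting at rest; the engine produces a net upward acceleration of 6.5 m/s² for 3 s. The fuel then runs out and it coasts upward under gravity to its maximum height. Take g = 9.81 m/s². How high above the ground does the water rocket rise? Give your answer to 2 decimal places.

Phase 1 (powered ascent): v₀ = 0 m/s, a = 6.5 m/s².
v = v₀ + at = 0 + (6.5)(3) = 19.5 m/s
Δx = v₀t + ½at² = 0·3 + 0.5·6.5·3² = 29.2 m

Phase 2 (coasting upward): v₀ = 19.5 m/s, a = -9.81 m/s².
v = v₀ + at → t = (0 − 19.5) / -9.81 = 1.99 s
v² = v₀² + 2aΔx → Δx = (0² − 19.5²)/(2·-9.81) = 19.4 m
Maximum height = 29.2 + 19.4 = 48.6 m

48.63 m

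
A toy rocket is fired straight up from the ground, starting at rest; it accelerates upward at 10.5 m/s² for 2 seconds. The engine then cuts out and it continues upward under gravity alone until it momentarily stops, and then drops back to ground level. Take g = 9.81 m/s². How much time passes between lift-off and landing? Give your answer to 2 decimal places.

7.12 s

Phase 1 (powered ascent): v₀ = 0 m/s, a = 10.5 m/s².
v = v₀ + at = 0 + (10.5)(2) = 21.0 m/s
Δx = v₀t + ½at² = 0·2 + 0.5·10.5·2² = 21.0 m

Phase 2 (coasting upward): v₀ = 21.0 m/s, a = -9.81 m/s².
v = v₀ + at → t = (0 − 21.0) / -9.81 = 2.14 s
v² = v₀² + 2aΔx → Δx = (0² − 21.0²)/(2·-9.81) = 22.5 m

Phase 3 (free fall): v₀ = 0 m/s, a = -9.81 m/s².
Falls 43.5 m from rest: t = √(2·43.5/9.81) = 2.98 s; v = g·t = 29.2 m/s.
Total time = 2.00 + 2.14 + 2.98 = 7.12 s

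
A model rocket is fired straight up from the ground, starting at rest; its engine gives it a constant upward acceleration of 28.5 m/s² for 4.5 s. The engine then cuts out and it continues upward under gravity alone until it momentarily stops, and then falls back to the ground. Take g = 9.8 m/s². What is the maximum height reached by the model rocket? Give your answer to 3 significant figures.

1130 m

Phase 1 (powered ascent): v₀ = 0 m/s, a = 28.5 m/s².
v = v₀ + at = 0 + (28.5)(4.5) = 128 m/s
Δx = v₀t + ½at² = 0·4.5 + 0.5·28.5·4.5² = 289 m

Phase 2 (coasting upward): v₀ = 128 m/s, a = -9.8 m/s².
v = v₀ + at → t = (0 − 128) / -9.8 = 13.1 s
v² = v₀² + 2aΔx → Δx = (0² − 128²)/(2·-9.8) = 839 m
Maximum height = 289 + 839 = 1130 m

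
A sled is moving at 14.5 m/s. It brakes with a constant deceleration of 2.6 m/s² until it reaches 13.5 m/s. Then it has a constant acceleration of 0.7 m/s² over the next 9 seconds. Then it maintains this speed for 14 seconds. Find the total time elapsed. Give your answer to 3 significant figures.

23.4 s

Phase 1 (decelerating): v₀ = 14.5 m/s, a = -2.6 m/s².
v = v₀ + at → t = (13.5 − 14.5) / -2.6 = 0.385 s
v² = v₀² + 2aΔx → Δx = (13.5² − 14.5²)/(2·-2.6) = 5.38 m

Phase 2 (accelerating): v₀ = 13.5 m/s, a = 0.7 m/s².
v = v₀ + at = 13.5 + (0.7)(9) = 19.8 m/s
Δx = v₀t + ½at² = 13.5·9 + 0.5·0.7·9² = 150 m

Phase 3 (constant speed): v₀ = 19.8 m/s, a = 0 m/s².
v = v₀ + at = 19.8 + (0)(14) = 19.8 m/s
Δx = v₀t + ½at² = 19.8·14 + 0.5·0·14² = 277 m
Total time = 0.385 + 9.00 + 14.0 = 23.4 s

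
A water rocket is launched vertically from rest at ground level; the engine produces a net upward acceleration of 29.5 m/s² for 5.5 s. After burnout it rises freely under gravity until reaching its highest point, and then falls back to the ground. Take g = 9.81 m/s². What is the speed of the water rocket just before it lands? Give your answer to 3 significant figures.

187 m/s

Phase 1 (powered ascent): v₀ = 0 m/s, a = 29.5 m/s².
v = v₀ + at = 0 + (29.5)(5.5) = 162 m/s
Δx = v₀t + ½at² = 0·5.5 + 0.5·29.5·5.5² = 446 m

Phase 2 (coasting upward): v₀ = 162 m/s, a = -9.81 m/s².
v = v₀ + at → t = (0 − 162) / -9.81 = 16.5 s
v² = v₀² + 2aΔx → Δx = (0² − 162²)/(2·-9.81) = 1340 m

Phase 3 (free fall): v₀ = 0 m/s, a = -9.81 m/s².
Falls 1790 m from rest: t = √(2·1790/9.81) = 19.1 s; v = g·t = 187 m/s.
Impact speed = 187 m/s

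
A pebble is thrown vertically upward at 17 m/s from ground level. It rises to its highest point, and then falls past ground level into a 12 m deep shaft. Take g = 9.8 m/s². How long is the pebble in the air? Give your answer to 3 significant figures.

Phase 1 (rising): v₀ = 17.0 m/s, a = -9.8 m/s².
v = v₀ + at → t = (0 − 17.0) / -9.8 = 1.73 s
v² = v₀² + 2aΔx → Δx = (0² − 17.0²)/(2·-9.8) = 14.7 m

Phase 2 (falling): v₀ = 0 m/s, a = -9.8 m/s².
Falls 26.7 m from rest: t = √(2·26.7/9.8) = 2.34 s; v = g·t = 22.9 m/s.
Total time = 1.73 + 2.34 = 4.07 s

4.07 s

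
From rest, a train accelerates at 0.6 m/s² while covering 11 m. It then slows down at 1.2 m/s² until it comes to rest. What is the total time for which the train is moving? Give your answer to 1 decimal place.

9.1 s

Phase 1 (accelerating): v₀ = 0 m/s, a = 0.6 m/s².
v² = v₀² + 2aΔx = 0² + 2·0.6·11 = 13.2 → v = 3.63 m/s
t = (v − v₀)/a = (3.63 − 0)/0.6 = 6.06 s

Phase 2 (decelerating): v₀ = 3.63 m/s, a = -1.2 m/s².
v = v₀ + at → t = (0 − 3.63) / -1.2 = 3.03 s
v² = v₀² + 2aΔx → Δx = (0² − 3.63²)/(2·-1.2) = 5.50 m
Total time = 6.06 + 3.03 = 9.08 s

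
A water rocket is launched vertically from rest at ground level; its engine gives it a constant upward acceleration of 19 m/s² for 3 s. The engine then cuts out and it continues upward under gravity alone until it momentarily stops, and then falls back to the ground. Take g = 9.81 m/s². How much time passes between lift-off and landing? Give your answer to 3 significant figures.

Phase 1 (powered ascent): v₀ = 0 m/s, a = 19 m/s².
v = v₀ + at = 0 + (19)(3) = 57.0 m/s
Δx = v₀t + ½at² = 0·3 + 0.5·19·3² = 85.5 m

Phase 2 (coasting upward): v₀ = 57.0 m/s, a = -9.81 m/s².
v = v₀ + at → t = (0 − 57.0) / -9.81 = 5.81 s
v² = v₀² + 2aΔx → Δx = (0² − 57.0²)/(2·-9.81) = 166 m

Phase 3 (free fall): v₀ = 0 m/s, a = -9.81 m/s².
Falls 251 m from rest: t = √(2·251/9.81) = 7.15 s; v = g·t = 70.2 m/s.
Total time = 3.00 + 5.81 + 7.15 = 16.0 s

16.0 s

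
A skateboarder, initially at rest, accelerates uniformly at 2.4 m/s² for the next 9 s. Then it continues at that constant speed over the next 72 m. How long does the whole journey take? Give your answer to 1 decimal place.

12.3 s

Phase 1 (accelerating): v₀ = 0 m/s, a = 2.4 m/s².
v = v₀ + at = 0 + (2.4)(9) = 21.6 m/s
Δx = v₀t + ½at² = 0·9 + 0.5·2.4·9² = 97.2 m

Phase 2 (constant speed): v₀ = 21.6 m/s, a = 0 m/s².
Constant speed: t = d/v = 72/21.6 = 3.33 s
Total time = 9.00 + 3.33 = 12.3 s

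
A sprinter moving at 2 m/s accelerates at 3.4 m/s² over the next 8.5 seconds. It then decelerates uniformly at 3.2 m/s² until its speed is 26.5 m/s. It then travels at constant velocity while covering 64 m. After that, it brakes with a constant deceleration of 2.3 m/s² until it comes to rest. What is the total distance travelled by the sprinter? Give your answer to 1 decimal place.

Phase 1 (accelerating): v₀ = 2.00 m/s, a = 3.4 m/s².
v = v₀ + at = 2.00 + (3.4)(8.5) = 30.9 m/s
Δx = v₀t + ½at² = 2.00·8.5 + 0.5·3.4·8.5² = 140 m

Phase 2 (decelerating): v₀ = 30.9 m/s, a = -3.2 m/s².
v = v₀ + at → t = (26.5 − 30.9) / -3.2 = 1.37 s
v² = v₀² + 2aΔx → Δx = (26.5² − 30.9²)/(2·-3.2) = 39.5 m

Phase 3 (constant speed): v₀ = 26.5 m/s, a = 0 m/s².
Constant speed: t = d/v = 64/26.5 = 2.42 s

Phase 4 (decelerating): v₀ = 26.5 m/s, a = -2.3 m/s².
v = v₀ + at → t = (0 − 26.5) / -2.3 = 11.5 s
v² = v₀² + 2aΔx → Δx = (0² − 26.5²)/(2·-2.3) = 153 m
Total distance = 140 + 39.5 + 64.0 + 153 = 396 m

396.0 m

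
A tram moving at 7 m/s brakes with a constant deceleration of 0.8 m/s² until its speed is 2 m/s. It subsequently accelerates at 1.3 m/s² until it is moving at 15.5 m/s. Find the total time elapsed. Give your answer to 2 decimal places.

16.63 s

Phase 1 (decelerating): v₀ = 7.00 m/s, a = -0.8 m/s².
v = v₀ + at → t = (2 − 7.00) / -0.8 = 6.25 s
v² = v₀² + 2aΔx → Δx = (2² − 7.00²)/(2·-0.8) = 28.1 m

Phase 2 (accelerating): v₀ = 2.00 m/s, a = 1.3 m/s².
v = v₀ + at → t = (15.5 − 2.00) / 1.3 = 10.4 s
v² = v₀² + 2aΔx → Δx = (15.5² − 2.00²)/(2·1.3) = 90.9 m
Total time = 6.25 + 10.4 = 16.6 s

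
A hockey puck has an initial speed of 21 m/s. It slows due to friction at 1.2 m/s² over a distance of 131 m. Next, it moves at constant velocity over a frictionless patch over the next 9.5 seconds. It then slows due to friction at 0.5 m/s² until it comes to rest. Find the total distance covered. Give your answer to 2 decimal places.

364.49 m

Phase 1 (decelerating): v₀ = 21.0 m/s, a = -1.2 m/s².
v² = v₀² + 2aΔx = 21.0² + 2·-1.2·131 = 127 → v = 11.3 m/s
t = (v − v₀)/a = (11.3 − 21.0)/-1.2 = 8.12 s

Phase 2 (constant speed): v₀ = 11.3 m/s, a = 0 m/s².
v = v₀ + at = 11.3 + (0)(9.5) = 11.3 m/s
Δx = v₀t + ½at² = 11.3·9.5 + 0.5·0·9.5² = 107 m

Phase 3 (decelerating): v₀ = 11.3 m/s, a = -0.5 m/s².
v = v₀ + at → t = (0 − 11.3) / -0.5 = 22.5 s
v² = v₀² + 2aΔx → Δx = (0² − 11.3²)/(2·-0.5) = 127 m
Total distance = 131 + 107 + 127 = 364 m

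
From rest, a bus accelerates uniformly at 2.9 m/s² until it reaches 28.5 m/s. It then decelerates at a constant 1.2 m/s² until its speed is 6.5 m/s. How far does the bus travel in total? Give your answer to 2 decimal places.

Phase 1 (accelerating): v₀ = 0 m/s, a = 2.9 m/s².
v = v₀ + at → t = (28.5 − 0) / 2.9 = 9.83 s
v² = v₀² + 2aΔx → Δx = (28.5² − 0²)/(2·2.9) = 140 m

Phase 2 (decelerating): v₀ = 28.5 m/s, a = -1.2 m/s².
v = v₀ + at → t = (6.5 − 28.5) / -1.2 = 18.3 s
v² = v₀² + 2aΔx → Δx = (6.5² − 28.5²)/(2·-1.2) = 321 m
Total distance = 140 + 321 = 461 m

460.88 m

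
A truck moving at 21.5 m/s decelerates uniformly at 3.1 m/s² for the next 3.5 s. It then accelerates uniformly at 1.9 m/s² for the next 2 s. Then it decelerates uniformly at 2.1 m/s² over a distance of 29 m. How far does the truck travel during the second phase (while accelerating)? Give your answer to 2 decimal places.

Phase 1 (decelerating): v₀ = 21.5 m/s, a = -3.1 m/s².
v = v₀ + at = 21.5 + (-3.1)(3.5) = 10.7 m/s
Δx = v₀t + ½at² = 21.5·3.5 + 0.5·-3.1·3.5² = 56.3 m

Phase 2 (accelerating): v₀ = 10.7 m/s, a = 1.9 m/s².
v = v₀ + at = 10.7 + (1.9)(2) = 14.4 m/s
Δx = v₀t + ½at² = 10.7·2 + 0.5·1.9·2² = 25.1 m
Distance in phase 2 = 25.1 m

25.10 m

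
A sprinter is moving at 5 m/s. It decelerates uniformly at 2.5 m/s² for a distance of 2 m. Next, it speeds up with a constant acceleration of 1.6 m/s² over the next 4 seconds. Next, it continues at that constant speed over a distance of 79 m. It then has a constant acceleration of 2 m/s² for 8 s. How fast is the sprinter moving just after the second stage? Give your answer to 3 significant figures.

Phase 1 (decelerating): v₀ = 5.00 m/s, a = -2.5 m/s².
v² = v₀² + 2aΔx = 5.00² + 2·-2.5·2 = 15.0 → v = 3.87 m/s
t = (v − v₀)/a = (3.87 − 5.00)/-2.5 = 0.451 s

Phase 2 (accelerating): v₀ = 3.87 m/s, a = 1.6 m/s².
v = v₀ + at = 3.87 + (1.6)(4) = 10.3 m/s
Δx = v₀t + ½at² = 3.87·4 + 0.5·1.6·4² = 28.3 m
Speed at end of phase 2 = 10.3 m/s

10.3 m/s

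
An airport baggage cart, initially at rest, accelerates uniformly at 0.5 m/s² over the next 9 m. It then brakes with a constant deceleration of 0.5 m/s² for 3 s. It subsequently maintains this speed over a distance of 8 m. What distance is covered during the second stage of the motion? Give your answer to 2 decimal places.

Phase 1 (accelerating): v₀ = 0 m/s, a = 0.5 m/s².
v² = v₀² + 2aΔx = 0² + 2·0.5·9 = 9.00 → v = 3.00 m/s
t = (v − v₀)/a = (3.00 − 0)/0.5 = 6.00 s

Phase 2 (decelerating): v₀ = 3.00 m/s, a = -0.5 m/s².
v = v₀ + at = 3.00 + (-0.5)(3) = 1.50 m/s
Δx = v₀t + ½at² = 3.00·3 + 0.5·-0.5·3² = 6.75 m
Distance in phase 2 = 6.75 m

6.75 m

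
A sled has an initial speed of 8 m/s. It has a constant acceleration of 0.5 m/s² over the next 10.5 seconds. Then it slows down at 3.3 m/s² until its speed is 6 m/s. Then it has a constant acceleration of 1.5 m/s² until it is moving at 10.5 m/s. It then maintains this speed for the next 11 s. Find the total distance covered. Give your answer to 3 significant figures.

273 m

Phase 1 (accelerating): v₀ = 8.00 m/s, a = 0.5 m/s².
v = v₀ + at = 8.00 + (0.5)(10.5) = 13.2 m/s
Δx = v₀t + ½at² = 8.00·10.5 + 0.5·0.5·10.5² = 112 m

Phase 2 (decelerating): v₀ = 13.2 m/s, a = -3.3 m/s².
v = v₀ + at → t = (6 − 13.2) / -3.3 = 2.20 s
v² = v₀² + 2aΔx → Δx = (6² − 13.2²)/(2·-3.3) = 21.1 m

Phase 3 (accelerating): v₀ = 6.00 m/s, a = 1.5 m/s².
v = v₀ + at → t = (10.5 − 6.00) / 1.5 = 3.00 s
v² = v₀² + 2aΔx → Δx = (10.5² − 6.00²)/(2·1.5) = 24.8 m

Phase 4 (constant speed): v₀ = 10.5 m/s, a = 0 m/s².
v = v₀ + at = 10.5 + (0)(11) = 10.5 m/s
Δx = v₀t + ½at² = 10.5·11 + 0.5·0·11² = 116 m
Total distance = 112 + 21.1 + 24.8 + 116 = 273 m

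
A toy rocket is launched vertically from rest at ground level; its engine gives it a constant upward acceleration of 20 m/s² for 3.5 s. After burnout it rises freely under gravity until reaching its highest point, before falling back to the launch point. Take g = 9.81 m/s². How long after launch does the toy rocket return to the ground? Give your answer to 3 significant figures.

19.3 s

Phase 1 (powered ascent): v₀ = 0 m/s, a = 20 m/s².
v = v₀ + at = 0 + (20)(3.5) = 70.0 m/s
Δx = v₀t + ½at² = 0·3.5 + 0.5·20·3.5² = 122 m

Phase 2 (coasting upward): v₀ = 70.0 m/s, a = -9.81 m/s².
v = v₀ + at → t = (0 − 70.0) / -9.81 = 7.14 s
v² = v₀² + 2aΔx → Δx = (0² − 70.0²)/(2·-9.81) = 250 m

Phase 3 (free fall): v₀ = 0 m/s, a = -9.81 m/s².
Falls 372 m from rest: t = √(2·372/9.81) = 8.71 s; v = g·t = 85.5 m/s.
Total time = 3.50 + 7.14 + 8.71 = 19.3 s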